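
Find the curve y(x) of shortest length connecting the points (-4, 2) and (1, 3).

Arc-length functional: J[y] = ∫ sqrt(1 + (y')^2) dx.
Lagrangian L = sqrt(1 + (y')^2) has no explicit y dependence, so ∂L/∂y = 0 and the Euler-Lagrange equation gives
    d/dx( y' / sqrt(1 + (y')^2) ) = 0  ⇒  y' / sqrt(1 + (y')^2) = const.
Hence y' is constant, so y(x) is affine.
Fitting the endpoints (-4, 2) and (1, 3):
    slope m = (3 − 2) / (1 − (-4)) = 1/5,
    intercept c = 2 − m·(-4) = 14/5.
Extremal: y(x) = (1/5) x + 14/5.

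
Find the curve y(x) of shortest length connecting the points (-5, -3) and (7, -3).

Arc-length functional: J[y] = ∫ sqrt(1 + (y')^2) dx.
Lagrangian L = sqrt(1 + (y')^2) has no explicit y dependence, so ∂L/∂y = 0 and the Euler-Lagrange equation gives
    d/dx( y' / sqrt(1 + (y')^2) ) = 0  ⇒  y' / sqrt(1 + (y')^2) = const.
Hence y' is constant, so y(x) is affine.
Fitting the endpoints (-5, -3) and (7, -3):
    slope m = ((-3) − (-3)) / (7 − (-5)) = 0,
    intercept c = (-3) − m·(-5) = -3.
Extremal: y(x) = -3.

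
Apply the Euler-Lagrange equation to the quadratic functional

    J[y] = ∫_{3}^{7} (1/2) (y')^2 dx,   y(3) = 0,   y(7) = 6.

The Lagrangian is L = (1/2) (y')^2.
Compute ∂L/∂y = 0, ∂L/∂y' = y'.
The Euler-Lagrange equation d/dx(∂L/∂y') − ∂L/∂y = 0 reduces to
    y'' = 0.
Its general solution is
    y(x) = A x + B,
with A, B fixed by the endpoint conditions.
Applying the endpoint conditions y(3) = 0 and y(7) = 6: solve A·3 + B = 0 and A·7 + B = 6. Subtracting gives A(7 − 3) = 6 − 0, so A = 3/2, and B = 0 − A·3 = -9/2. Therefore
    y(x) = (3/2) x - 9/2.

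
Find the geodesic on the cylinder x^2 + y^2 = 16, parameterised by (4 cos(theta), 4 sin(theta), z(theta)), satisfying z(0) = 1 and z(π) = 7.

Parameterise the cylinder of radius R = 4 as
    r(θ) = (4 cos θ, 4 sin θ, z(θ)).
The arc-length element is
    ds = sqrt(16 + (dz/dθ)^2) dθ,
so the Lagrangian is L = sqrt(16 + z'^2).
L depends on z' only, not on z or θ, so ∂L/∂z = 0 and
    ∂L/∂z' = z' / sqrt(16 + z'^2).
The Euler-Lagrange equation gives
    d/dθ( z' / sqrt(16 + z'^2) ) = 0,
so z' is constant. Integrating once:
    z(θ) = a θ + b,
a helix on the cylinder (a straight line when the cylinder is unrolled). The constants a, b are determined by the endpoint conditions.
With endpoint conditions z(0) = 1 and z(π) = 7: from z(0) = b we get b = 1, and a·π + 1 = 7 gives a = 6/π, so
    z(θ) = (6/π) θ + 1.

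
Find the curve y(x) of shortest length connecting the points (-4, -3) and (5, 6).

Arc-length functional: J[y] = ∫ sqrt(1 + (y')^2) dx.
Lagrangian L = sqrt(1 + (y')^2) has no explicit y dependence, so ∂L/∂y = 0 and the Euler-Lagrange equation gives
    d/dx( y' / sqrt(1 + (y')^2) ) = 0  ⇒  y' / sqrt(1 + (y')^2) = const.
Hence y' is constant, so y(x) is affine.
Fitting the endpoints (-4, -3) and (5, 6):
    slope m = (6 − (-3)) / (5 − (-4)) = 1,
    intercept c = (-3) − m·(-4) = 1.
Extremal: y(x) = x + 1.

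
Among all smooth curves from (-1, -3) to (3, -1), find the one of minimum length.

Arc-length functional: J[y] = ∫ sqrt(1 + (y')^2) dx.
Lagrangian L = sqrt(1 + (y')^2) has no explicit y dependence, so ∂L/∂y = 0 and the Euler-Lagrange equation gives
    d/dx( y' / sqrt(1 + (y')^2) ) = 0  ⇒  y' / sqrt(1 + (y')^2) = const.
Hence y' is constant, so y(x) is affine.
Fitting the endpoints (-1, -3) and (3, -1):
    slope m = ((-1) − (-3)) / (3 − (-1)) = 1/2,
    intercept c = (-3) − m·(-1) = -5/2.
Extremal: y(x) = (1/2) x - 5/2.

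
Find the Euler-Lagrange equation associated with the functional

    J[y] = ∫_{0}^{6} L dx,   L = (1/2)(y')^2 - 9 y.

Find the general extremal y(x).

The Lagrangian is L = (1/2)(y')^2 - 9 y.
∂L/∂y = -9.
∂L/∂y' = y'.
The Euler-Lagrange equation d/dx(∂L/∂y') − ∂L/∂y = 0 becomes:
    y'' + 9 = 0
General solution: y(x) = -(9/2) x^2 + A x + B, where A and B are arbitrary constants fixed by the endpoint conditions.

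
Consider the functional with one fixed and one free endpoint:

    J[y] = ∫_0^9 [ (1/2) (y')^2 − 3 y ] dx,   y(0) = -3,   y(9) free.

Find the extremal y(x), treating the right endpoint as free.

The Lagrangian L = (1/2) (y')^2 − 3 y gives
    ∂L/∂y = −3,   ∂L/∂y' = y'.
Euler-Lagrange: d/dx(y') − (−3) = 0, i.e. y'' + 3 = 0, so
    y(x) = −(3/2) x^2 + C1 x + C2.
Fixed left endpoint y(0) = -3 ⇒ C2 = -3.
The right endpoint x = 9 is free, so the natural (transversality) condition is ∂L/∂y' |_{x=9} = 0, i.e. y'(9) = 0.
Compute y'(x) = −3 x + C1, so y'(9) = −27 + C1 = 0 ⇒ C1 = 27.
Therefore the extremal is
    y(x) = −(3/2) x^2 + 27 x − 3.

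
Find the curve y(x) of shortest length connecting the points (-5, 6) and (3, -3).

Arc-length functional: J[y] = ∫ sqrt(1 + (y')^2) dx.
Lagrangian L = sqrt(1 + (y')^2) has no explicit y dependence, so ∂L/∂y = 0 and the Euler-Lagrange equation gives
    d/dx( y' / sqrt(1 + (y')^2) ) = 0  ⇒  y' / sqrt(1 + (y')^2) = const.
Hence y' is constant, so y(x) is affine.
Fitting the endpoints (-5, 6) and (3, -3):
    slope m = ((-3) − 6) / (3 − (-5)) = -9/8,
    intercept c = 6 − m·(-5) = 3/8.
Extremal: y(x) = (-9/8) x + 3/8.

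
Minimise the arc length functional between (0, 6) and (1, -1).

Arc-length functional: J[y] = ∫ sqrt(1 + (y')^2) dx.
Lagrangian L = sqrt(1 + (y')^2) has no explicit y dependence, so ∂L/∂y = 0 and the Euler-Lagrange equation gives
    d/dx( y' / sqrt(1 + (y')^2) ) = 0  ⇒  y' / sqrt(1 + (y')^2) = const.
Hence y' is constant, so y(x) is affine.
Fitting the endpoints (0, 6) and (1, -1):
    slope m = ((-1) − 6) / (1 − 0) = -7,
    intercept c = 6 − m·0 = 6.
Extremal: y(x) = -7 x + 6.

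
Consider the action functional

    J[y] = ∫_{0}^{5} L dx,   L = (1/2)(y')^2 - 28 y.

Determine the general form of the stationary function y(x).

The Lagrangian is L = (1/2)(y')^2 - 28 y.
∂L/∂y = -28.
∂L/∂y' = y'.
The Euler-Lagrange equation d/dx(∂L/∂y') − ∂L/∂y = 0 becomes:
    y'' + 28 = 0
General solution: y(x) = -14 x^2 + A x + B, where A and B are arbitrary constants fixed by the endpoint conditions.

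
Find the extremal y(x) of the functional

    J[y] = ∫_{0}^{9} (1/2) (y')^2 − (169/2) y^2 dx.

The Lagrangian is L = (1/2) (y')^2 − (169/2) y^2.
Compute ∂L/∂y = -169y, ∂L/∂y' = y'.
The Euler-Lagrange equation d/dx(∂L/∂y') − ∂L/∂y = 0 reduces to
    y'' + 169 y = 0.
Its general solution is
    y(x) = A sin(13x) + B cos(13x),
with A, B fixed by the endpoint conditions.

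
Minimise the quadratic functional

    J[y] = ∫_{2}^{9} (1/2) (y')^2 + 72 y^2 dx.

The Lagrangian is L = (1/2) (y')^2 + 72 y^2.
Compute ∂L/∂y = 144y, ∂L/∂y' = y'.
The Euler-Lagrange equation d/dx(∂L/∂y') − ∂L/∂y = 0 reduces to
    y'' − 144 y = 0.
Its general solution is
    y(x) = A e^(12x) + B e^(−12x),
with A, B fixed by the endpoint conditions.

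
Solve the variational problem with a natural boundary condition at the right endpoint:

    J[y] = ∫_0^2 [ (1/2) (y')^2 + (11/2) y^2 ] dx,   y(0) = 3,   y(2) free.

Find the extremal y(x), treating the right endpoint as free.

The Lagrangian L = (1/2) (y')^2 + (11/2) y^2 gives
    ∂L/∂y = 11 y,   ∂L/∂y' = y'.
Euler-Lagrange: y'' − 11 y = 0.
With k = sqrt(11), the general solution is
    y(x) = A cosh(sqrt(11) x) + B sinh(sqrt(11) x).
Fixed left endpoint y(0) = 3 ⇒ A = 3.
The right endpoint x = 2 is free, so the natural (transversality) condition is ∂L/∂y' |_{x=2} = 0, i.e. y'(2) = 0.
Compute y'(x) = A k sinh(k x) + B k cosh(k x), so
    y'(2) = A k sinh(k·2) + B k cosh(k·2) = 0
    ⇒ B = −A tanh(k·2) = − 3 tanh(sqrt(11)·2).
Therefore the extremal is
    y(x) = 3 cosh(sqrt(11) x) − 3 tanh(sqrt(11)·2) sinh(sqrt(11) x).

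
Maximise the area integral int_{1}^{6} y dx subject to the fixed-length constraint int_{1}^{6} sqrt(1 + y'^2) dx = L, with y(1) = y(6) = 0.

Set up the augmented Lagrangian using a multiplier λ for the length constraint:
    F(y, y') = y − λ sqrt(1 + y'^2).
F has no explicit x dependence, so the Beltrami identity yields a first integral
    F − y' ∂F/∂y' = C.
Compute ∂F/∂y' = −λ y' / sqrt(1 + y'^2). Then
    y − λ sqrt(1 + y'^2) + λ y'^2 / sqrt(1 + y'^2) = C
    ⇒  y − λ / sqrt(1 + y'^2) = C.
Solving for y' and integrating gives
    (x − a)^2 + (y − b)^2 = λ^2,
a circular arc of radius λ. The constants a, b are determined by the endpoint conditions y(1) = y(6) = 0, and λ is fixed implicitly by the length constraint
    ∫_{1}^{6} sqrt(1 + y'^2) dx = L.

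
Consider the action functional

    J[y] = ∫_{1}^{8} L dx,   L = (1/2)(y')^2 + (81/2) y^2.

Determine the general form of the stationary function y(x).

The Lagrangian is L = (1/2)(y')^2 + (81/2) y^2.
∂L/∂y = 81y.
∂L/∂y' = y'.
The Euler-Lagrange equation d/dx(∂L/∂y') − ∂L/∂y = 0 becomes:
    y'' - 81 y = 0
General solution: y(x) = A e^(9x) + B e^(-9x), where A and B are arbitrary constants fixed by the endpoint conditions.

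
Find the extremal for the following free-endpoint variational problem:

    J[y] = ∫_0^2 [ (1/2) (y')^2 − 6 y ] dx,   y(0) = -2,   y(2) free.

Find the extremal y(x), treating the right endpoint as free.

The Lagrangian L = (1/2) (y')^2 − 6 y gives
    ∂L/∂y = −6,   ∂L/∂y' = y'.
Euler-Lagrange: d/dx(y') − (−6) = 0, i.e. y'' + 6 = 0, so
    y(x) = −(6/2) x^2 + C1 x + C2.
Fixed left endpoint y(0) = -2 ⇒ C2 = -2.
The right endpoint x = 2 is free, so the natural (transversality) condition is ∂L/∂y' |_{x=2} = 0, i.e. y'(2) = 0.
Compute y'(x) = −6 x + C1, so y'(2) = −12 + C1 = 0 ⇒ C1 = 12.
Therefore the extremal is
    y(x) = −3 x^2 + 12 x − 2.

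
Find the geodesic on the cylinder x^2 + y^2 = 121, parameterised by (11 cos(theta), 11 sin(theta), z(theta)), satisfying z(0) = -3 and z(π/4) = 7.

Parameterise the cylinder of radius R = 11 as
    r(θ) = (11 cos θ, 11 sin θ, z(θ)).
The arc-length element is
    ds = sqrt(121 + (dz/dθ)^2) dθ,
so the Lagrangian is L = sqrt(121 + z'^2).
L depends on z' only, not on z or θ, so ∂L/∂z = 0 and
    ∂L/∂z' = z' / sqrt(121 + z'^2).
The Euler-Lagrange equation gives
    d/dθ( z' / sqrt(121 + z'^2) ) = 0,
so z' is constant. Integrating once:
    z(θ) = a θ + b,
a helix on the cylinder (a straight line when the cylinder is unrolled). The constants a, b are determined by the endpoint conditions.
With endpoint conditions z(0) = -3 and z(π/4) = 7: from z(0) = b we get b = -3, and a·π/4 + -3 = 7 gives a = 40/π, so
    z(θ) = (40/π) θ − 3.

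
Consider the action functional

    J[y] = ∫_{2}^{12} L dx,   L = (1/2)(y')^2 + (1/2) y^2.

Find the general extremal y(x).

The Lagrangian is L = (1/2)(y')^2 + (1/2) y^2.
∂L/∂y = y.
∂L/∂y' = y'.
The Euler-Lagrange equation d/dx(∂L/∂y') − ∂L/∂y = 0 becomes:
    y'' - y = 0
General solution: y(x) = A e^x + B e^(-x), where A and B are arbitrary constants fixed by the endpoint conditions.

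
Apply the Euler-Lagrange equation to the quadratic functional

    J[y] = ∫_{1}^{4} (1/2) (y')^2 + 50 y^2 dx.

The Lagrangian is L = (1/2) (y')^2 + 50 y^2.
Compute ∂L/∂y = 100y, ∂L/∂y' = y'.
The Euler-Lagrange equation d/dx(∂L/∂y') − ∂L/∂y = 0 reduces to
    y'' − 100 y = 0.
Its general solution is
    y(x) = A e^(10x) + B e^(−10x),
with A, B fixed by the endpoint conditions.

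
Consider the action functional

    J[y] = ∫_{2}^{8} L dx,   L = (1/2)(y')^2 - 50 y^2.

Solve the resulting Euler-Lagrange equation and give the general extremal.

The Lagrangian is L = (1/2)(y')^2 - 50 y^2.
∂L/∂y = -100y.
∂L/∂y' = y'.
The Euler-Lagrange equation d/dx(∂L/∂y') − ∂L/∂y = 0 becomes:
    y'' + 100 y = 0
General solution: y(x) = A sin(10x) + B cos(10x), where A and B are arbitrary constants fixed by the endpoint conditions.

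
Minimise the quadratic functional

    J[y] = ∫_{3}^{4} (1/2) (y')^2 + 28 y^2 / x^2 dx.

The Lagrangian is L = (1/2) (y')^2 + 28 y^2 / x^2.
Compute ∂L/∂y = 56y/x^2, ∂L/∂y' = y'.
The Euler-Lagrange equation d/dx(∂L/∂y') − ∂L/∂y = 0 reduces to
    y'' − 56/x^2 · y = 0  (x > 0).
Its general solution is
    y(x) = A x^8 + B x^(-7),
with A, B fixed by the endpoint conditions.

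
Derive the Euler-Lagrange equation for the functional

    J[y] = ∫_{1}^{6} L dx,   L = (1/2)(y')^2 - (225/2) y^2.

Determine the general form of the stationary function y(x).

The Lagrangian is L = (1/2)(y')^2 - (225/2) y^2.
∂L/∂y = -225y.
∂L/∂y' = y'.
The Euler-Lagrange equation d/dx(∂L/∂y') − ∂L/∂y = 0 becomes:
    y'' + 225 y = 0
General solution: y(x) = A sin(15x) + B cos(15x), where A and B are arbitrary constants fixed by the endpoint conditions.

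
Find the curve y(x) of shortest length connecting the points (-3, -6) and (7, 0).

Arc-length functional: J[y] = ∫ sqrt(1 + (y')^2) dx.
Lagrangian L = sqrt(1 + (y')^2) has no explicit y dependence, so ∂L/∂y = 0 and the Euler-Lagrange equation gives
    d/dx( y' / sqrt(1 + (y')^2) ) = 0  ⇒  y' / sqrt(1 + (y')^2) = const.
Hence y' is constant, so y(x) is affine.
Fitting the endpoints (-3, -6) and (7, 0):
    slope m = (0 − (-6)) / (7 − (-3)) = 3/5,
    intercept c = (-6) − m·(-3) = -21/5.
Extremal: y(x) = (3/5) x - 21/5.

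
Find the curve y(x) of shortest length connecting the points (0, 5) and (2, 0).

Arc-length functional: J[y] = ∫ sqrt(1 + (y')^2) dx.
Lagrangian L = sqrt(1 + (y')^2) has no explicit y dependence, so ∂L/∂y = 0 and the Euler-Lagrange equation gives
    d/dx( y' / sqrt(1 + (y')^2) ) = 0  ⇒  y' / sqrt(1 + (y')^2) = const.
Hence y' is constant, so y(x) is affine.
Fitting the endpoints (0, 5) and (2, 0):
    slope m = (0 − 5) / (2 − 0) = -5/2,
    intercept c = 5 − m·0 = 5.
Extremal: y(x) = (-5/2) x + 5.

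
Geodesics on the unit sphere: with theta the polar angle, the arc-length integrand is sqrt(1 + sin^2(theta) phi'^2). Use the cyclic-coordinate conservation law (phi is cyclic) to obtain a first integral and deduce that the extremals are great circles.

On the unit sphere with spherical coordinates (θ, φ), the induced metric is
    ds^2 = dθ^2 + sin^2(θ) dφ^2.
Parameterise by θ; the arc-length functional is
    J[φ] = ∫ sqrt(1 + sin^2(θ) (dφ/dθ)^2) dθ,
so L = sqrt(1 + sin^2(θ) φ'^2). Compute
    ∂L/∂φ = 0  (L has no explicit φ dependence),
    ∂L/∂φ' = sin^2(θ) φ' / sqrt(1 + sin^2(θ) φ'^2).
Since ∂L/∂φ = 0, the Euler-Lagrange equation
    d/dθ(∂L/∂φ') − ∂L/∂φ = 0
reduces to d/dθ(∂L/∂φ') = 0, i.e. the momentum conjugate to φ is conserved:
    sin^2(θ) φ' / sqrt(1 + sin^2(θ) φ'^2) = C.
This is Clairaut's relation for the sphere. Solving for φ' and integrating gives the great-circle family
    cot(θ) = A cos(φ − φ_0),
i.e. the intersection of the sphere with a plane through the origin. The two constants A and φ_0 (equivalently C and one phase) are fixed by the two endpoint conditions.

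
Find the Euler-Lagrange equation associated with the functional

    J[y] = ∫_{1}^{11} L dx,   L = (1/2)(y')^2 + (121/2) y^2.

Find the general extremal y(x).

The Lagrangian is L = (1/2)(y')^2 + (121/2) y^2.
∂L/∂y = 121y.
∂L/∂y' = y'.
The Euler-Lagrange equation d/dx(∂L/∂y') − ∂L/∂y = 0 becomes:
    y'' - 121 y = 0
General solution: y(x) = A e^(11x) + B e^(-11x), where A and B are arbitrary constants fixed by the endpoint conditions.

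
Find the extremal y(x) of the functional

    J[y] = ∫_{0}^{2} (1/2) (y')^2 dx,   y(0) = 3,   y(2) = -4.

The Lagrangian is L = (1/2) (y')^2.
Compute ∂L/∂y = 0, ∂L/∂y' = y'.
The Euler-Lagrange equation d/dx(∂L/∂y') − ∂L/∂y = 0 reduces to
    y'' = 0.
Its general solution is
    y(x) = A x + B,
with A, B fixed by the endpoint conditions.
Applying the endpoint conditions y(0) = 3 and y(2) = -4: solve A·0 + B = 3 and A·2 + B = -4. Subtracting gives A(2 − 0) = -4 − 3, so A = -7/2, and B = 3 − A·0 = 3. Therefore
    y(x) = (-7/2) x + 3.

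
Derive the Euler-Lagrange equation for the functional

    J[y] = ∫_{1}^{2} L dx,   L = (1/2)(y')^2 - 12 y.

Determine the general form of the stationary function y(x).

The Lagrangian is L = (1/2)(y')^2 - 12 y.
∂L/∂y = -12.
∂L/∂y' = y'.
The Euler-Lagrange equation d/dx(∂L/∂y') − ∂L/∂y = 0 becomes:
    y'' + 12 = 0
General solution: y(x) = -6 x^2 + A x + B, where A and B are arbitrary constants fixed by the endpoint conditions.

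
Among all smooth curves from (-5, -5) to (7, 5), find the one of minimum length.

Arc-length functional: J[y] = ∫ sqrt(1 + (y')^2) dx.
Lagrangian L = sqrt(1 + (y')^2) has no explicit y dependence, so ∂L/∂y = 0 and the Euler-Lagrange equation gives
    d/dx( y' / sqrt(1 + (y')^2) ) = 0  ⇒  y' / sqrt(1 + (y')^2) = const.
Hence y' is constant, so y(x) is affine.
Fitting the endpoints (-5, -5) and (7, 5):
    slope m = (5 − (-5)) / (7 − (-5)) = 5/6,
    intercept c = (-5) − m·(-5) = -5/6.
Extremal: y(x) = (5/6) x - 5/6.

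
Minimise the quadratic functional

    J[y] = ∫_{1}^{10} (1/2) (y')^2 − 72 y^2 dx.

The Lagrangian is L = (1/2) (y')^2 − 72 y^2.
Compute ∂L/∂y = -144y, ∂L/∂y' = y'.
The Euler-Lagrange equation d/dx(∂L/∂y') − ∂L/∂y = 0 reduces to
    y'' + 144 y = 0.
Its general solution is
    y(x) = A sin(12x) + B cos(12x),
with A, B fixed by the endpoint conditions.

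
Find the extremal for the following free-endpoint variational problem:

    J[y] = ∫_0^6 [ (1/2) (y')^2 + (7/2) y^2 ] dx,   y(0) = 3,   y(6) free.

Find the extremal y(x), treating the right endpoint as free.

The Lagrangian L = (1/2) (y')^2 + (7/2) y^2 gives
    ∂L/∂y = 7 y,   ∂L/∂y' = y'.
Euler-Lagrange: y'' − 7 y = 0.
With k = sqrt(7), the general solution is
    y(x) = A cosh(sqrt(7) x) + B sinh(sqrt(7) x).
Fixed left endpoint y(0) = 3 ⇒ A = 3.
The right endpoint x = 6 is free, so the natural (transversality) condition is ∂L/∂y' |_{x=6} = 0, i.e. y'(6) = 0.
Compute y'(x) = A k sinh(k x) + B k cosh(k x), so
    y'(6) = A k sinh(k·6) + B k cosh(k·6) = 0
    ⇒ B = −A tanh(k·6) = − 3 tanh(sqrt(7)·6).
Therefore the extremal is
    y(x) = 3 cosh(sqrt(7) x) − 3 tanh(sqrt(7)·6) sinh(sqrt(7) x).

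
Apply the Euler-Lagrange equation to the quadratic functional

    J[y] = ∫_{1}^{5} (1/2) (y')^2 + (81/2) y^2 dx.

The Lagrangian is L = (1/2) (y')^2 + (81/2) y^2.
Compute ∂L/∂y = 81y, ∂L/∂y' = y'.
The Euler-Lagrange equation d/dx(∂L/∂y') − ∂L/∂y = 0 reduces to
    y'' − 81 y = 0.
Its general solution is
    y(x) = A e^(9x) + B e^(−9x),
with A, B fixed by the endpoint conditions.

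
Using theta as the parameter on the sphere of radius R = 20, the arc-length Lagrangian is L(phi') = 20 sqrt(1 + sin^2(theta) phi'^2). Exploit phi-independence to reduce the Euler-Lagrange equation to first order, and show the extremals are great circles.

On the sphere of radius R = 20 with spherical coordinates (θ, φ), the induced metric is
    ds^2 = 400(dθ^2 + sin^2(θ) dφ^2).
Parameterise by θ; the arc-length functional is
    J[φ] = ∫ 20 sqrt(1 + sin^2(θ) (dφ/dθ)^2) dθ,
so L = 20 sqrt(1 + sin^2(θ) φ'^2). Compute
    ∂L/∂φ = 0  (L has no explicit φ dependence),
    ∂L/∂φ' = 20 sin^2(θ) φ' / sqrt(1 + sin^2(θ) φ'^2).
Since ∂L/∂φ = 0, the Euler-Lagrange equation
    d/dθ(∂L/∂φ') − ∂L/∂φ = 0
reduces to d/dθ(∂L/∂φ') = 0, i.e. the momentum conjugate to φ is conserved:
    20 sin^2(θ) φ' / sqrt(1 + sin^2(θ) φ'^2) = C.
The overall factor of 20 is constant, so dividing through gives Clairaut's relation sin^2(θ) φ' / sqrt(1 + sin^2(θ) φ'^2) = C' (with C' = C/20). Solving for φ' and integrating gives the great-circle family
    cot(θ) = A cos(φ − φ_0),
i.e. the intersection of the sphere with a plane through the origin. The two constants A and φ_0 (equivalently C and one phase) are fixed by the two endpoint conditions.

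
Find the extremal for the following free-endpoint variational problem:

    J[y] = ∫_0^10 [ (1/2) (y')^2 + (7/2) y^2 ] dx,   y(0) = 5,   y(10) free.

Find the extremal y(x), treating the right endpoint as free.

The Lagrangian L = (1/2) (y')^2 + (7/2) y^2 gives
    ∂L/∂y = 7 y,   ∂L/∂y' = y'.
Euler-Lagrange: y'' − 7 y = 0.
With k = sqrt(7), the general solution is
    y(x) = A cosh(sqrt(7) x) + B sinh(sqrt(7) x).
Fixed left endpoint y(0) = 5 ⇒ A = 5.
The right endpoint x = 10 is free, so the natural (transversality) condition is ∂L/∂y' |_{x=10} = 0, i.e. y'(10) = 0.
Compute y'(x) = A k sinh(k x) + B k cosh(k x), so
    y'(10) = A k sinh(k·10) + B k cosh(k·10) = 0
    ⇒ B = −A tanh(k·10) = − 5 tanh(sqrt(7)·10).
Therefore the extremal is
    y(x) = 5 cosh(sqrt(7) x) − 5 tanh(sqrt(7)·10) sinh(sqrt(7) x).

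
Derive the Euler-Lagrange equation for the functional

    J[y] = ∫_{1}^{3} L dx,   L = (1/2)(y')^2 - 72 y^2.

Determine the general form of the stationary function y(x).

The Lagrangian is L = (1/2)(y')^2 - 72 y^2.
∂L/∂y = -144y.
∂L/∂y' = y'.
The Euler-Lagrange equation d/dx(∂L/∂y') − ∂L/∂y = 0 becomes:
    y'' + 144 y = 0
General solution: y(x) = A sin(12x) + B cos(12x), where A and B are arbitrary constants fixed by the endpoint conditions.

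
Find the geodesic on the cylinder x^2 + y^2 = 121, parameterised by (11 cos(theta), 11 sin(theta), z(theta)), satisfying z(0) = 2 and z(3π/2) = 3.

Parameterise the cylinder of radius R = 11 as
    r(θ) = (11 cos θ, 11 sin θ, z(θ)).
The arc-length element is
    ds = sqrt(121 + (dz/dθ)^2) dθ,
so the Lagrangian is L = sqrt(121 + z'^2).
L depends on z' only, not on z or θ, so ∂L/∂z = 0 and
    ∂L/∂z' = z' / sqrt(121 + z'^2).
The Euler-Lagrange equation gives
    d/dθ( z' / sqrt(121 + z'^2) ) = 0,
so z' is constant. Integrating once:
    z(θ) = a θ + b,
a helix on the cylinder (a straight line when the cylinder is unrolled). The constants a, b are determined by the endpoint conditions.
With endpoint conditions z(0) = 2 and z(3π/2) = 3: from z(0) = b we get b = 2, and a·3π/2 + 2 = 3 gives a = 2/(3π), so
    z(θ) = (2/(3π)) θ + 2.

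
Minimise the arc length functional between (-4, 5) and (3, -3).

Arc-length functional: J[y] = ∫ sqrt(1 + (y')^2) dx.
Lagrangian L = sqrt(1 + (y')^2) has no explicit y dependence, so ∂L/∂y = 0 and the Euler-Lagrange equation gives
    d/dx( y' / sqrt(1 + (y')^2) ) = 0  ⇒  y' / sqrt(1 + (y')^2) = const.
Hence y' is constant, so y(x) is affine.
Fitting the endpoints (-4, 5) and (3, -3):
    slope m = ((-3) − 5) / (3 − (-4)) = -8/7,
    intercept c = 5 − m·(-4) = 3/7.
Extremal: y(x) = (-8/7) x + 3/7.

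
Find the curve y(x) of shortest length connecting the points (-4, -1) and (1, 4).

Arc-length functional: J[y] = ∫ sqrt(1 + (y')^2) dx.
Lagrangian L = sqrt(1 + (y')^2) has no explicit y dependence, so ∂L/∂y = 0 and the Euler-Lagrange equation gives
    d/dx( y' / sqrt(1 + (y')^2) ) = 0  ⇒  y' / sqrt(1 + (y')^2) = const.
Hence y' is constant, so y(x) is affine.
Fitting the endpoints (-4, -1) and (1, 4):
    slope m = (4 − (-1)) / (1 − (-4)) = 1,
    intercept c = (-1) − m·(-4) = 3.
Extremal: y(x) = x + 3.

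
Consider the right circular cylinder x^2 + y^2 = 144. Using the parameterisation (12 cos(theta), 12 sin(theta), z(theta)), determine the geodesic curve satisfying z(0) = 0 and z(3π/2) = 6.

Parameterise the cylinder of radius R = 12 as
    r(θ) = (12 cos θ, 12 sin θ, z(θ)).
The arc-length element is
    ds = sqrt(144 + (dz/dθ)^2) dθ,
so the Lagrangian is L = sqrt(144 + z'^2).
L depends on z' only, not on z or θ, so ∂L/∂z = 0 and
    ∂L/∂z' = z' / sqrt(144 + z'^2).
The Euler-Lagrange equation gives
    d/dθ( z' / sqrt(144 + z'^2) ) = 0,
so z' is constant. Integrating once:
    z(θ) = a θ + b,
a helix on the cylinder (a straight line when the cylinder is unrolled). The constants a, b are determined by the endpoint conditions.
With endpoint conditions z(0) = 0 and z(3π/2) = 6: from z(0) = b we get b = 0, and a·3π/2 + 0 = 6 gives a = 4/π, so
    z(θ) = (4/π) θ.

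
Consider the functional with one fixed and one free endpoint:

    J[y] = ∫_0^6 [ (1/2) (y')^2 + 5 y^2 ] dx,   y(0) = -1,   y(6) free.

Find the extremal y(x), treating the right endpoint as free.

The Lagrangian L = (1/2) (y')^2 + 5 y^2 gives
    ∂L/∂y = 10 y,   ∂L/∂y' = y'.
Euler-Lagrange: y'' − 10 y = 0.
With k = sqrt(10), the general solution is
    y(x) = A cosh(sqrt(10) x) + B sinh(sqrt(10) x).
Fixed left endpoint y(0) = -1 ⇒ A = -1.
The right endpoint x = 6 is free, so the natural (transversality) condition is ∂L/∂y' |_{x=6} = 0, i.e. y'(6) = 0.
Compute y'(x) = A k sinh(k x) + B k cosh(k x), so
    y'(6) = A k sinh(k·6) + B k cosh(k·6) = 0
    ⇒ B = −A tanh(k·6) = tanh(sqrt(10)·6).
Therefore the extremal is
    y(x) = −cosh(sqrt(10) x) + tanh(sqrt(10)·6) sinh(sqrt(10) x).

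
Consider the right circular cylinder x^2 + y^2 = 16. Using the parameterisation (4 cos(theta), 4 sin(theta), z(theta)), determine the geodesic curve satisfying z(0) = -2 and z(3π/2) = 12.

Parameterise the cylinder of radius R = 4 as
    r(θ) = (4 cos θ, 4 sin θ, z(θ)).
The arc-length element is
    ds = sqrt(16 + (dz/dθ)^2) dθ,
so the Lagrangian is L = sqrt(16 + z'^2).
L depends on z' only, not on z or θ, so ∂L/∂z = 0 and
    ∂L/∂z' = z' / sqrt(16 + z'^2).
The Euler-Lagrange equation gives
    d/dθ( z' / sqrt(16 + z'^2) ) = 0,
so z' is constant. Integrating once:
    z(θ) = a θ + b,
a helix on the cylinder (a straight line when the cylinder is unrolled). The constants a, b are determined by the endpoint conditions.
With endpoint conditions z(0) = -2 and z(3π/2) = 12: from z(0) = b we get b = -2, and a·3π/2 + -2 = 12 gives a = 28/(3π), so
    z(θ) = (28/(3π)) θ − 2.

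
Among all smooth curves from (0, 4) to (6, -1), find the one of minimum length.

Arc-length functional: J[y] = ∫ sqrt(1 + (y')^2) dx.
Lagrangian L = sqrt(1 + (y')^2) has no explicit y dependence, so ∂L/∂y = 0 and the Euler-Lagrange equation gives
    d/dx( y' / sqrt(1 + (y')^2) ) = 0  ⇒  y' / sqrt(1 + (y')^2) = const.
Hence y' is constant, so y(x) is affine.
Fitting the endpoints (0, 4) and (6, -1):
    slope m = ((-1) − 4) / (6 − 0) = -5/6,
    intercept c = 4 − m·0 = 4.
Extremal: y(x) = (-5/6) x + 4.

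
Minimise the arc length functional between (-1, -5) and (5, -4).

Arc-length functional: J[y] = ∫ sqrt(1 + (y')^2) dx.
Lagrangian L = sqrt(1 + (y')^2) has no explicit y dependence, so ∂L/∂y = 0 and the Euler-Lagrange equation gives
    d/dx( y' / sqrt(1 + (y')^2) ) = 0  ⇒  y' / sqrt(1 + (y')^2) = const.
Hence y' is constant, so y(x) is affine.
Fitting the endpoints (-1, -5) and (5, -4):
    slope m = ((-4) − (-5)) / (5 − (-1)) = 1/6,
    intercept c = (-5) − m·(-1) = -29/6.
Extremal: y(x) = (1/6) x - 29/6.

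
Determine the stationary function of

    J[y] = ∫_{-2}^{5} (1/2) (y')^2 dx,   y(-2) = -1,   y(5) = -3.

The Lagrangian is L = (1/2) (y')^2.
Compute ∂L/∂y = 0, ∂L/∂y' = y'.
The Euler-Lagrange equation d/dx(∂L/∂y') − ∂L/∂y = 0 reduces to
    y'' = 0.
Its general solution is
    y(x) = A x + B,
with A, B fixed by the endpoint conditions.
Applying the endpoint conditions y(-2) = -1 and y(5) = -3: solve A·-2 + B = -1 and A·5 + B = -3. Subtracting gives A(5 − -2) = -3 − -1, so A = -2/7, and B = -1 − A·-2 = -11/7. Therefore
    y(x) = (-2/7) x - 11/7.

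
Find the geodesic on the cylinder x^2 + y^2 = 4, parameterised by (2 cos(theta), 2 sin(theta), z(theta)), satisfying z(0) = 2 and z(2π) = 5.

Parameterise the cylinder of radius R = 2 as
    r(θ) = (2 cos θ, 2 sin θ, z(θ)).
The arc-length element is
    ds = sqrt(4 + (dz/dθ)^2) dθ,
so the Lagrangian is L = sqrt(4 + z'^2).
L depends on z' only, not on z or θ, so ∂L/∂z = 0 and
    ∂L/∂z' = z' / sqrt(4 + z'^2).
The Euler-Lagrange equation gives
    d/dθ( z' / sqrt(4 + z'^2) ) = 0,
so z' is constant. Integrating once:
    z(θ) = a θ + b,
a helix on the cylinder (a straight line when the cylinder is unrolled). The constants a, b are determined by the endpoint conditions.
With endpoint conditions z(0) = 2 and z(2π) = 5: from z(0) = b we get b = 2, and a·2π + 2 = 5 gives a = 3/(2π), so
    z(θ) = (3/(2π)) θ + 2.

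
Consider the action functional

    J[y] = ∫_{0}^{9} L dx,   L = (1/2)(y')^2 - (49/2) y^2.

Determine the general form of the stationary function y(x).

The Lagrangian is L = (1/2)(y')^2 - (49/2) y^2.
∂L/∂y = -49y.
∂L/∂y' = y'.
The Euler-Lagrange equation d/dx(∂L/∂y') − ∂L/∂y = 0 becomes:
    y'' + 49 y = 0
General solution: y(x) = A sin(7x) + B cos(7x), where A and B are arbitrary constants fixed by the endpoint conditions.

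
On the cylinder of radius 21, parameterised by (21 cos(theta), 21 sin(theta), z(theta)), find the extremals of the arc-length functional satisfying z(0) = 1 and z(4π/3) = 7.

Parameterise the cylinder of radius R = 21 as
    r(θ) = (21 cos θ, 21 sin θ, z(θ)).
The arc-length element is
    ds = sqrt(441 + (dz/dθ)^2) dθ,
so the Lagrangian is L = sqrt(441 + z'^2).
L depends on z' only, not on z or θ, so ∂L/∂z = 0 and
    ∂L/∂z' = z' / sqrt(441 + z'^2).
The Euler-Lagrange equation gives
    d/dθ( z' / sqrt(441 + z'^2) ) = 0,
so z' is constant. Integrating once:
    z(θ) = a θ + b,
a helix on the cylinder (a straight line when the cylinder is unrolled). The constants a, b are determined by the endpoint conditions.
With endpoint conditions z(0) = 1 and z(4π/3) = 7: from z(0) = b we get b = 1, and a·4π/3 + 1 = 7 gives a = 9/(2π), so
    z(θ) = (9/(2π)) θ + 1.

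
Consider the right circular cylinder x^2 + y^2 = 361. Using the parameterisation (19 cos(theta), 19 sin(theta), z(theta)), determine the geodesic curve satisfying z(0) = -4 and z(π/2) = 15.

Parameterise the cylinder of radius R = 19 as
    r(θ) = (19 cos θ, 19 sin θ, z(θ)).
The arc-length element is
    ds = sqrt(361 + (dz/dθ)^2) dθ,
so the Lagrangian is L = sqrt(361 + z'^2).
L depends on z' only, not on z or θ, so ∂L/∂z = 0 and
    ∂L/∂z' = z' / sqrt(361 + z'^2).
The Euler-Lagrange equation gives
    d/dθ( z' / sqrt(361 + z'^2) ) = 0,
so z' is constant. Integrating once:
    z(θ) = a θ + b,
a helix on the cylinder (a straight line when the cylinder is unrolled). The constants a, b are determined by the endpoint conditions.
With endpoint conditions z(0) = -4 and z(π/2) = 15: from z(0) = b we get b = -4, and a·π/2 + -4 = 15 gives a = 38/π, so
    z(θ) = (38/π) θ − 4.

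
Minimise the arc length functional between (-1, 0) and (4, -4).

Arc-length functional: J[y] = ∫ sqrt(1 + (y')^2) dx.
Lagrangian L = sqrt(1 + (y')^2) has no explicit y dependence, so ∂L/∂y = 0 and the Euler-Lagrange equation gives
    d/dx( y' / sqrt(1 + (y')^2) ) = 0  ⇒  y' / sqrt(1 + (y')^2) = const.
Hence y' is constant, so y(x) is affine.
Fitting the endpoints (-1, 0) and (4, -4):
    slope m = ((-4) − 0) / (4 − (-1)) = -4/5,
    intercept c = 0 − m·(-1) = -4/5.
Extremal: y(x) = (-4/5) x - 4/5.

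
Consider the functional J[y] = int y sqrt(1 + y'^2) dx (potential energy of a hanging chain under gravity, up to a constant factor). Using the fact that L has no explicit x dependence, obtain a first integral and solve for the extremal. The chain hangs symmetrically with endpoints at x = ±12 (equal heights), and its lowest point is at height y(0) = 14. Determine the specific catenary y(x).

The Lagrangian L(y, y') = y sqrt(1 + y'^2) has no explicit x dependence, so the Beltrami identity applies:
    L − y' ∂L/∂y' = C.
Compute ∂L/∂y' = y · y' / sqrt(1 + y'^2). Then
    L − y' ∂L/∂y'
    = y sqrt(1 + y'^2) − y · y'^2 / sqrt(1 + y'^2)
    = y (1 + y'^2 − y'^2) / sqrt(1 + y'^2)
    = y / sqrt(1 + y'^2) = C.
Squaring gives y^2 = C^2 (1 + y'^2), i.e.
    y'^2 = y^2 / C^2 − 1.
Separating variables,
    dy / sqrt(y^2 − C^2) = dx / C,
and integrating gives arccosh(y / C) = (x − a)/C, so
    y(x) = C cosh((x − a)/C),
the catenary. The constants C and a are fixed by the two endpoint conditions (and, for the hanging-chain problem, the length constraint selects C).
Now fit the given data. The endpoints x = ±12 are symmetric at equal height, so the catenary is even about its minimum: a = 0 and y(x) = C cosh(x/C). The lowest point is y(0) = C cosh(0) = C, and we are told y(0) = 14, so C = 14. Therefore
    y(x) = 14 cosh(x/14),
and at the endpoints
    y(±12) = 14 cosh(12/14).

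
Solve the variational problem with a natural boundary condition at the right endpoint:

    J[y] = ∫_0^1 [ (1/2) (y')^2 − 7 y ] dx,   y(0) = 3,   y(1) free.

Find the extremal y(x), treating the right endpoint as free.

The Lagrangian L = (1/2) (y')^2 − 7 y gives
    ∂L/∂y = −7,   ∂L/∂y' = y'.
Euler-Lagrange: d/dx(y') − (−7) = 0, i.e. y'' + 7 = 0, so
    y(x) = −(7/2) x^2 + C1 x + C2.
Fixed left endpoint y(0) = 3 ⇒ C2 = 3.
The right endpoint x = 1 is free, so the natural (transversality) condition is ∂L/∂y' |_{x=1} = 0, i.e. y'(1) = 0.
Compute y'(x) = −7 x + C1, so y'(1) = −7 + C1 = 0 ⇒ C1 = 7.
Therefore the extremal is
    y(x) = −(7/2) x^2 + 7 x + 3.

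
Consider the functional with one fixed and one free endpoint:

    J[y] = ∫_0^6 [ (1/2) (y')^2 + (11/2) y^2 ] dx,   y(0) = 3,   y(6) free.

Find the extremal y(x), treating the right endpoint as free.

The Lagrangian L = (1/2) (y')^2 + (11/2) y^2 gives
    ∂L/∂y = 11 y,   ∂L/∂y' = y'.
Euler-Lagrange: y'' − 11 y = 0.
With k = sqrt(11), the general solution is
    y(x) = A cosh(sqrt(11) x) + B sinh(sqrt(11) x).
Fixed left endpoint y(0) = 3 ⇒ A = 3.
The right endpoint x = 6 is free, so the natural (transversality) condition is ∂L/∂y' |_{x=6} = 0, i.e. y'(6) = 0.
Compute y'(x) = A k sinh(k x) + B k cosh(k x), so
    y'(6) = A k sinh(k·6) + B k cosh(k·6) = 0
    ⇒ B = −A tanh(k·6) = − 3 tanh(sqrt(11)·6).
Therefore the extremal is
    y(x) = 3 cosh(sqrt(11) x) − 3 tanh(sqrt(11)·6) sinh(sqrt(11) x).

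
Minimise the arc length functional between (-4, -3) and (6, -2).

Arc-length functional: J[y] = ∫ sqrt(1 + (y')^2) dx.
Lagrangian L = sqrt(1 + (y')^2) has no explicit y dependence, so ∂L/∂y = 0 and the Euler-Lagrange equation gives
    d/dx( y' / sqrt(1 + (y')^2) ) = 0  ⇒  y' / sqrt(1 + (y')^2) = const.
Hence y' is constant, so y(x) is affine.
Fitting the endpoints (-4, -3) and (6, -2):
    slope m = ((-2) − (-3)) / (6 − (-4)) = 1/10,
    intercept c = (-3) − m·(-4) = -13/5.
Extremal: y(x) = (1/10) x - 13/5.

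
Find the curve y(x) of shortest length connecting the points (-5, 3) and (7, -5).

Arc-length functional: J[y] = ∫ sqrt(1 + (y')^2) dx.
Lagrangian L = sqrt(1 + (y')^2) has no explicit y dependence, so ∂L/∂y = 0 and the Euler-Lagrange equation gives
    d/dx( y' / sqrt(1 + (y')^2) ) = 0  ⇒  y' / sqrt(1 + (y')^2) = const.
Hence y' is constant, so y(x) is affine.
Fitting the endpoints (-5, 3) and (7, -5):
    slope m = ((-5) − 3) / (7 − (-5)) = -2/3,
    intercept c = 3 − m·(-5) = -1/3.
Extremal: y(x) = (-2/3) x - 1/3.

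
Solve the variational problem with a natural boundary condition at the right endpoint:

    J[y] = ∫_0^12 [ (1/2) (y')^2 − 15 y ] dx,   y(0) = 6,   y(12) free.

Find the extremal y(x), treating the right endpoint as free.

The Lagrangian L = (1/2) (y')^2 − 15 y gives
    ∂L/∂y = −15,   ∂L/∂y' = y'.
Euler-Lagrange: d/dx(y') − (−15) = 0, i.e. y'' + 15 = 0, so
    y(x) = −(15/2) x^2 + C1 x + C2.
Fixed left endpoint y(0) = 6 ⇒ C2 = 6.
The right endpoint x = 12 is free, so the natural (transversality) condition is ∂L/∂y' |_{x=12} = 0, i.e. y'(12) = 0.
Compute y'(x) = −15 x + C1, so y'(12) = −180 + C1 = 0 ⇒ C1 = 180.
Therefore the extremal is
    y(x) = −(15/2) x^2 + 180 x + 6.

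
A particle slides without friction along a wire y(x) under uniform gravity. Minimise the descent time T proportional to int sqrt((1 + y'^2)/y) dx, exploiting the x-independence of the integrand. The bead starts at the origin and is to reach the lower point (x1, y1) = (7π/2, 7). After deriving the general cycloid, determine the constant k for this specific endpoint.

The Lagrangian L = sqrt((1 + y'^2) / y) has no explicit x dependence, so the Beltrami identity applies:
    L − y' ∂L/∂y' = C.
Compute ∂L/∂y' = y' / sqrt(y (1 + y'^2)).
Substitute:
    sqrt((1 + y'^2)/y) − y'·y' / sqrt(y (1 + y'^2))
    = (1 + y'^2) / sqrt(y (1 + y'^2)) − y'^2 / sqrt(y (1 + y'^2))
    = 1 / sqrt(y (1 + y'^2)) = C.
Squaring and rearranging gives the first integral
    y (1 + y'^2) = 1/C^2 =: k   (constant).
Solving this first-order ODE by the substitution
    y = (k/2)(1 − cos θ)
yields the cycloid parameterisation
    x(θ) = (k/2)(θ − sin θ),   y(θ) = (k/2)(1 − cos θ).
The constant k is fixed by the endpoint condition.
Now fit the given lower endpoint (x1, y1) = (7π/2, 7). At the bottom of the first arch (θ = π), the parametric equations give
    y(π) = (k/2)(1 − cos π) = k,
    x(π) = (k/2)(π − sin π) = kπ/2.
Matching y(π) = 7 gives k = 7, consistent with x(π) = 7π/2. Therefore the specific cycloid is
    x(θ) = (7/2)(θ − sin θ),   y(θ) = (7/2)(1 − cos θ).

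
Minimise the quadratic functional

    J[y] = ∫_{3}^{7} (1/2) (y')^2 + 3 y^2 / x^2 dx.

The Lagrangian is L = (1/2) (y')^2 + 3 y^2 / x^2.
Compute ∂L/∂y = 6y/x^2, ∂L/∂y' = y'.
The Euler-Lagrange equation d/dx(∂L/∂y') − ∂L/∂y = 0 reduces to
    y'' − 6/x^2 · y = 0  (x > 0).
Its general solution is
    y(x) = A x^3 + B x^(-2),
with A, B fixed by the endpoint conditions.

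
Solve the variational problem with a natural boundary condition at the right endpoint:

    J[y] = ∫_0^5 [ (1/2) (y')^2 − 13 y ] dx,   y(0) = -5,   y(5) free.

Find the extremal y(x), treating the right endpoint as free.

The Lagrangian L = (1/2) (y')^2 − 13 y gives
    ∂L/∂y = −13,   ∂L/∂y' = y'.
Euler-Lagrange: d/dx(y') − (−13) = 0, i.e. y'' + 13 = 0, so
    y(x) = −(13/2) x^2 + C1 x + C2.
Fixed left endpoint y(0) = -5 ⇒ C2 = -5.
The right endpoint x = 5 is free, so the natural (transversality) condition is ∂L/∂y' |_{x=5} = 0, i.e. y'(5) = 0.
Compute y'(x) = −13 x + C1, so y'(5) = −65 + C1 = 0 ⇒ C1 = 65.
Therefore the extremal is
    y(x) = −(13/2) x^2 + 65 x − 5.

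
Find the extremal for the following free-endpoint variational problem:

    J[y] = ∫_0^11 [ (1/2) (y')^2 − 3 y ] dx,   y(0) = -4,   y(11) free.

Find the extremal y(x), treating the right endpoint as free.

The Lagrangian L = (1/2) (y')^2 − 3 y gives
    ∂L/∂y = −3,   ∂L/∂y' = y'.
Euler-Lagrange: d/dx(y') − (−3) = 0, i.e. y'' + 3 = 0, so
    y(x) = −(3/2) x^2 + C1 x + C2.
Fixed left endpoint y(0) = -4 ⇒ C2 = -4.
The right endpoint x = 11 is free, so the natural (transversality) condition is ∂L/∂y' |_{x=11} = 0, i.e. y'(11) = 0.
Compute y'(x) = −3 x + C1, so y'(11) = −33 + C1 = 0 ⇒ C1 = 33.
Therefore the extremal is
    y(x) = −(3/2) x^2 + 33 x − 4.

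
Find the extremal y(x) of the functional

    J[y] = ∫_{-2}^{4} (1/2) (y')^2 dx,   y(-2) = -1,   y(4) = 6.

The Lagrangian is L = (1/2) (y')^2.
Compute ∂L/∂y = 0, ∂L/∂y' = y'.
The Euler-Lagrange equation d/dx(∂L/∂y') − ∂L/∂y = 0 reduces to
    y'' = 0.
Its general solution is
    y(x) = A x + B,
with A, B fixed by the endpoint conditions.
Applying the endpoint conditions y(-2) = -1 and y(4) = 6: solve A·-2 + B = -1 and A·4 + B = 6. Subtracting gives A(4 − -2) = 6 − -1, so A = 7/6, and B = -1 − A·-2 = 4/3. Therefore
    y(x) = (7/6) x + 4/3.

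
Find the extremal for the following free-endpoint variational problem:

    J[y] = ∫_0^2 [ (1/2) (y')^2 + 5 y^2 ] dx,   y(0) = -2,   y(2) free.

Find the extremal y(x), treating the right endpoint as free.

The Lagrangian L = (1/2) (y')^2 + 5 y^2 gives
    ∂L/∂y = 10 y,   ∂L/∂y' = y'.
Euler-Lagrange: y'' − 10 y = 0.
With k = sqrt(10), the general solution is
    y(x) = A cosh(sqrt(10) x) + B sinh(sqrt(10) x).
Fixed left endpoint y(0) = -2 ⇒ A = -2.
The right endpoint x = 2 is free, so the natural (transversality) condition is ∂L/∂y' |_{x=2} = 0, i.e. y'(2) = 0.
Compute y'(x) = A k sinh(k x) + B k cosh(k x), so
    y'(2) = A k sinh(k·2) + B k cosh(k·2) = 0
    ⇒ B = −A tanh(k·2) = 2 tanh(sqrt(10)·2).
Therefore the extremal is
    y(x) = −2 cosh(sqrt(10) x) + 2 tanh(sqrt(10)·2) sinh(sqrt(10) x).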